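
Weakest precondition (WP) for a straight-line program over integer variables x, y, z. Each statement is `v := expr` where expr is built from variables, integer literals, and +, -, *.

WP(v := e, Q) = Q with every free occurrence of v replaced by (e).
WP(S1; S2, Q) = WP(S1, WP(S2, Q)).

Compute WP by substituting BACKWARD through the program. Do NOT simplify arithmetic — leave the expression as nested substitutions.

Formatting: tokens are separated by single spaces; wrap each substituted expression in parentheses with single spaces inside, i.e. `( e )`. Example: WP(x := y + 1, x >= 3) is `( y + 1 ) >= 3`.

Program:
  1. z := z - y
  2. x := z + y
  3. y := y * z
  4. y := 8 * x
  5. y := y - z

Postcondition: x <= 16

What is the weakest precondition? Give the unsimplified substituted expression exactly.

post: x <= 16
stmt 5: y := y - z  -- replace 0 occurrence(s) of y with (y - z)
  => x <= 16
stmt 4: y := 8 * x  -- replace 0 occurrence(s) of y with (8 * x)
  => x <= 16
stmt 3: y := y * z  -- replace 0 occurrence(s) of y with (y * z)
  => x <= 16
stmt 2: x := z + y  -- replace 1 occurrence(s) of x with (z + y)
  => ( z + y ) <= 16
stmt 1: z := z - y  -- replace 1 occurrence(s) of z with (z - y)
  => ( ( z - y ) + y ) <= 16

Answer: ( ( z - y ) + y ) <= 16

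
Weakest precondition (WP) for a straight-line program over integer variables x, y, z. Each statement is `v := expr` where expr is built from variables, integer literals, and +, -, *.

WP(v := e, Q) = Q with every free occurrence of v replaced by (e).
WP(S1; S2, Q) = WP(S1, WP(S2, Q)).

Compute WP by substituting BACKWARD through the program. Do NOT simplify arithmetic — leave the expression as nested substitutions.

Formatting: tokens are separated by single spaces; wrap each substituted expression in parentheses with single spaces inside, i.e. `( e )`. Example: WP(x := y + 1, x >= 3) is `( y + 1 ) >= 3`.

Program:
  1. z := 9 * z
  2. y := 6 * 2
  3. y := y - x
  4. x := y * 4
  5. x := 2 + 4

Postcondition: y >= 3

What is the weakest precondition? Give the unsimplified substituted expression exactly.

Answer: ( ( 6 * 2 ) - x ) >= 3

Derivation:
post: y >= 3
stmt 5: x := 2 + 4  -- replace 0 occurrence(s) of x with (2 + 4)
  => y >= 3
stmt 4: x := y * 4  -- replace 0 occurrence(s) of x with (y * 4)
  => y >= 3
stmt 3: y := y - x  -- replace 1 occurrence(s) of y with (y - x)
  => ( y - x ) >= 3
stmt 2: y := 6 * 2  -- replace 1 occurrence(s) of y with (6 * 2)
  => ( ( 6 * 2 ) - x ) >= 3
stmt 1: z := 9 * z  -- replace 0 occurrence(s) of z with (9 * z)
  => ( ( 6 * 2 ) - x ) >= 3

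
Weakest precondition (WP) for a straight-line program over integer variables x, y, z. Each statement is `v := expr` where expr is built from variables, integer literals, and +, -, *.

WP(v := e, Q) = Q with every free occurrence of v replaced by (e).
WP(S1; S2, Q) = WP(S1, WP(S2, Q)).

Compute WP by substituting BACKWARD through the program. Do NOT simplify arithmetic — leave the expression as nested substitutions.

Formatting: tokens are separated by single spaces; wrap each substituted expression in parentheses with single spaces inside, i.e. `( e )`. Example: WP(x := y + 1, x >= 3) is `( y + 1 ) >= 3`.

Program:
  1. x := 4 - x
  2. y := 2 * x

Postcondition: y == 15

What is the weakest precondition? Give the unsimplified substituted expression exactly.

post: y == 15
stmt 2: y := 2 * x  -- replace 1 occurrence(s) of y with (2 * x)
  => ( 2 * x ) == 15
stmt 1: x := 4 - x  -- replace 1 occurrence(s) of x with (4 - x)
  => ( 2 * ( 4 - x ) ) == 15

Answer: ( 2 * ( 4 - x ) ) == 15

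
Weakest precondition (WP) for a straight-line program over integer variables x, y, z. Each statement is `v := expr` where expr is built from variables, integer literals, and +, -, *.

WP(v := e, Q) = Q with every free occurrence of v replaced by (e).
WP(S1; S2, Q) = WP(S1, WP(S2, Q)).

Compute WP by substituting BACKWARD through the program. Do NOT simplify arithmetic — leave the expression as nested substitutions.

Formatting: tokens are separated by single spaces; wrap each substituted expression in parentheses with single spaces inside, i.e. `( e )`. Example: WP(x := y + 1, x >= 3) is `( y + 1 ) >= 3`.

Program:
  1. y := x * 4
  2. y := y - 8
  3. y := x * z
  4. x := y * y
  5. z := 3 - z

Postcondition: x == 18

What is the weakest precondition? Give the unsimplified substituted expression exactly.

Answer: ( ( x * z ) * ( x * z ) ) == 18

Derivation:
post: x == 18
stmt 5: z := 3 - z  -- replace 0 occurrence(s) of z with (3 - z)
  => x == 18
stmt 4: x := y * y  -- replace 1 occurrence(s) of x with (y * y)
  => ( y * y ) == 18
stmt 3: y := x * z  -- replace 2 occurrence(s) of y with (x * z)
  => ( ( x * z ) * ( x * z ) ) == 18
stmt 2: y := y - 8  -- replace 0 occurrence(s) of y with (y - 8)
  => ( ( x * z ) * ( x * z ) ) == 18
stmt 1: y := x * 4  -- replace 0 occurrence(s) of y with (x * 4)
  => ( ( x * z ) * ( x * z ) ) == 18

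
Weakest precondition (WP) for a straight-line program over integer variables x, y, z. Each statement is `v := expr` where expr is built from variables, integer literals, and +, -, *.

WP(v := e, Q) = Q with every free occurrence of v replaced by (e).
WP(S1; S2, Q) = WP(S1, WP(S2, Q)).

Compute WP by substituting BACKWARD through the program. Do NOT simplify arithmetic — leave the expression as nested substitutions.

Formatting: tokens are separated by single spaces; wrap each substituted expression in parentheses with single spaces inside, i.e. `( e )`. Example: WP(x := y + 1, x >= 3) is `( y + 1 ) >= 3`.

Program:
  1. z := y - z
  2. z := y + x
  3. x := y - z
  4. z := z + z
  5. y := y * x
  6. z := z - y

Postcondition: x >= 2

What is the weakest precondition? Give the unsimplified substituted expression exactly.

post: x >= 2
stmt 6: z := z - y  -- replace 0 occurrence(s) of z with (z - y)
  => x >= 2
stmt 5: y := y * x  -- replace 0 occurrence(s) of y with (y * x)
  => x >= 2
stmt 4: z := z + z  -- replace 0 occurrence(s) of z with (z + z)
  => x >= 2
stmt 3: x := y - z  -- replace 1 occurrence(s) of x with (y - z)
  => ( y - z ) >= 2
stmt 2: z := y + x  -- replace 1 occurrence(s) of z with (y + x)
  => ( y - ( y + x ) ) >= 2
stmt 1: z := y - z  -- replace 0 occurrence(s) of z with (y - z)
  => ( y - ( y + x ) ) >= 2

Answer: ( y - ( y + x ) ) >= 2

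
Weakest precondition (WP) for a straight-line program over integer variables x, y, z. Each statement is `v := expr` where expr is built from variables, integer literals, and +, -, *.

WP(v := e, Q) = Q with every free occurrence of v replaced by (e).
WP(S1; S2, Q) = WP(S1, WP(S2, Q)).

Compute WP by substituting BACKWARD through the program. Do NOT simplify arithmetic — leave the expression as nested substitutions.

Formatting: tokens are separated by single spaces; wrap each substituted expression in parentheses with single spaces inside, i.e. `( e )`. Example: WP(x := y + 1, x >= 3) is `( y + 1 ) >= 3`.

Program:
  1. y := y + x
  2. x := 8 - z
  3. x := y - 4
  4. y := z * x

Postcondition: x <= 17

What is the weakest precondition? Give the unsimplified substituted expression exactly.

post: x <= 17
stmt 4: y := z * x  -- replace 0 occurrence(s) of y with (z * x)
  => x <= 17
stmt 3: x := y - 4  -- replace 1 occurrence(s) of x with (y - 4)
  => ( y - 4 ) <= 17
stmt 2: x := 8 - z  -- replace 0 occurrence(s) of x with (8 - z)
  => ( y - 4 ) <= 17
stmt 1: y := y + x  -- replace 1 occurrence(s) of y with (y + x)
  => ( ( y + x ) - 4 ) <= 17

Answer: ( ( y + x ) - 4 ) <= 17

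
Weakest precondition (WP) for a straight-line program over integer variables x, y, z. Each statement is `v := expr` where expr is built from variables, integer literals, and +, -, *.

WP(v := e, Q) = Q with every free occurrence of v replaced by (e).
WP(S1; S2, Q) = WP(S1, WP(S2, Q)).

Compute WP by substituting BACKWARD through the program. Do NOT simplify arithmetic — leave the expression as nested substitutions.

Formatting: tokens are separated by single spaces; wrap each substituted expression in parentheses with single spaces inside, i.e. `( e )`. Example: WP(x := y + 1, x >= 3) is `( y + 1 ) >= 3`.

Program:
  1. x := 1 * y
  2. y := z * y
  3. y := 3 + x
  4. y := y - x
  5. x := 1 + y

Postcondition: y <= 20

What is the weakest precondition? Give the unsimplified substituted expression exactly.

Answer: ( ( 3 + ( 1 * y ) ) - ( 1 * y ) ) <= 20

Derivation:
post: y <= 20
stmt 5: x := 1 + y  -- replace 0 occurrence(s) of x with (1 + y)
  => y <= 20
stmt 4: y := y - x  -- replace 1 occurrence(s) of y with (y - x)
  => ( y - x ) <= 20
stmt 3: y := 3 + x  -- replace 1 occurrence(s) of y with (3 + x)
  => ( ( 3 + x ) - x ) <= 20
stmt 2: y := z * y  -- replace 0 occurrence(s) of y with (z * y)
  => ( ( 3 + x ) - x ) <= 20
stmt 1: x := 1 * y  -- replace 2 occurrence(s) of x with (1 * y)
  => ( ( 3 + ( 1 * y ) ) - ( 1 * y ) ) <= 20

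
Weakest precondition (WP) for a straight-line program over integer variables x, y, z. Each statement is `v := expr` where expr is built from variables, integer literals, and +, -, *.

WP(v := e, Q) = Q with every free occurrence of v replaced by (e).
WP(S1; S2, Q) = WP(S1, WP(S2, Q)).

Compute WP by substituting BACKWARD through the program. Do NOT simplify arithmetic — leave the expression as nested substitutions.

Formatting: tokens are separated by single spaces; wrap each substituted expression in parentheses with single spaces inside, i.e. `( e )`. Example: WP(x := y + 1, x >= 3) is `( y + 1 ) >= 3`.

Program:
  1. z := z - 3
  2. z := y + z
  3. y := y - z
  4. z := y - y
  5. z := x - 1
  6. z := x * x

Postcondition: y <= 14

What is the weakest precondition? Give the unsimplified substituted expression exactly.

Answer: ( y - ( y + ( z - 3 ) ) ) <= 14

Derivation:
post: y <= 14
stmt 6: z := x * x  -- replace 0 occurrence(s) of z with (x * x)
  => y <= 14
stmt 5: z := x - 1  -- replace 0 occurrence(s) of z with (x - 1)
  => y <= 14
stmt 4: z := y - y  -- replace 0 occurrence(s) of z with (y - y)
  => y <= 14
stmt 3: y := y - z  -- replace 1 occurrence(s) of y with (y - z)
  => ( y - z ) <= 14
stmt 2: z := y + z  -- replace 1 occurrence(s) of z with (y + z)
  => ( y - ( y + z ) ) <= 14
stmt 1: z := z - 3  -- replace 1 occurrence(s) of z with (z - 3)
  => ( y - ( y + ( z - 3 ) ) ) <= 14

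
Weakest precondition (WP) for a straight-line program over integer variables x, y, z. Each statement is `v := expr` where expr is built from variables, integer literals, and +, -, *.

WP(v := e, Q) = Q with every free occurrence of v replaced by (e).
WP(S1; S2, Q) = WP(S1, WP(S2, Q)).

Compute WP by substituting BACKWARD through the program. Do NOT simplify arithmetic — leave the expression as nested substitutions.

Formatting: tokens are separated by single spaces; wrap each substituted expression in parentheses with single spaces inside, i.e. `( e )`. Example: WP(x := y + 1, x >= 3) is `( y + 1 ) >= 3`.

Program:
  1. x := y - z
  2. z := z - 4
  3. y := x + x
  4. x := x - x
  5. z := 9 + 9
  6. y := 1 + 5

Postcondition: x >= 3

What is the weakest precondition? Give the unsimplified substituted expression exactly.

post: x >= 3
stmt 6: y := 1 + 5  -- replace 0 occurrence(s) of y with (1 + 5)
  => x >= 3
stmt 5: z := 9 + 9  -- replace 0 occurrence(s) of z with (9 + 9)
  => x >= 3
stmt 4: x := x - x  -- replace 1 occurrence(s) of x with (x - x)
  => ( x - x ) >= 3
stmt 3: y := x + x  -- replace 0 occurrence(s) of y with (x + x)
  => ( x - x ) >= 3
stmt 2: z := z - 4  -- replace 0 occurrence(s) of z with (z - 4)
  => ( x - x ) >= 3
stmt 1: x := y - z  -- replace 2 occurrence(s) of x with (y - z)
  => ( ( y - z ) - ( y - z ) ) >= 3

Answer: ( ( y - z ) - ( y - z ) ) >= 3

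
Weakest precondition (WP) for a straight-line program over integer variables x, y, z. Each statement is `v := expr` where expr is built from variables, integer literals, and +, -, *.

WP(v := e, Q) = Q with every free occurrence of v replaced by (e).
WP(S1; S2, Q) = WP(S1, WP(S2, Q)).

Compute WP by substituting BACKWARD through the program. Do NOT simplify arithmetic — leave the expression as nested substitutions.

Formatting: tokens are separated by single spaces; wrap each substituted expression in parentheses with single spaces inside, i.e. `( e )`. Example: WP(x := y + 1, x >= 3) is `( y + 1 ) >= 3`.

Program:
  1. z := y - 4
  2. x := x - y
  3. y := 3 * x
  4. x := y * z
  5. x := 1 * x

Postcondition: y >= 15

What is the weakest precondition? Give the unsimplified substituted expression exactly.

post: y >= 15
stmt 5: x := 1 * x  -- replace 0 occurrence(s) of x with (1 * x)
  => y >= 15
stmt 4: x := y * z  -- replace 0 occurrence(s) of x with (y * z)
  => y >= 15
stmt 3: y := 3 * x  -- replace 1 occurrence(s) of y with (3 * x)
  => ( 3 * x ) >= 15
stmt 2: x := x - y  -- replace 1 occurrence(s) of x with (x - y)
  => ( 3 * ( x - y ) ) >= 15
stmt 1: z := y - 4  -- replace 0 occurrence(s) of z with (y - 4)
  => ( 3 * ( x - y ) ) >= 15

Answer: ( 3 * ( x - y ) ) >= 15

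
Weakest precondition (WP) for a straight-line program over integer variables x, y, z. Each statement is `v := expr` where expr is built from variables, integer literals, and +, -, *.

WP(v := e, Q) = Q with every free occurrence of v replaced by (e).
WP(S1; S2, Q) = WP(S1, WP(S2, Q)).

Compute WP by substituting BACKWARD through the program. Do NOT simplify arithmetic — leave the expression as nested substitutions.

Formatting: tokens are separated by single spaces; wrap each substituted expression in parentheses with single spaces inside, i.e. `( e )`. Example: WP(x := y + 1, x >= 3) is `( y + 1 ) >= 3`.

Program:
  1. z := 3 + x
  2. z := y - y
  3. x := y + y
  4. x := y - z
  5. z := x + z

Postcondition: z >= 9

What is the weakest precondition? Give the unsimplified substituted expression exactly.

Answer: ( ( y - ( y - y ) ) + ( y - y ) ) >= 9

Derivation:
post: z >= 9
stmt 5: z := x + z  -- replace 1 occurrence(s) of z with (x + z)
  => ( x + z ) >= 9
stmt 4: x := y - z  -- replace 1 occurrence(s) of x with (y - z)
  => ( ( y - z ) + z ) >= 9
stmt 3: x := y + y  -- replace 0 occurrence(s) of x with (y + y)
  => ( ( y - z ) + z ) >= 9
stmt 2: z := y - y  -- replace 2 occurrence(s) of z with (y - y)
  => ( ( y - ( y - y ) ) + ( y - y ) ) >= 9
stmt 1: z := 3 + x  -- replace 0 occurrence(s) of z with (3 + x)
  => ( ( y - ( y - y ) ) + ( y - y ) ) >= 9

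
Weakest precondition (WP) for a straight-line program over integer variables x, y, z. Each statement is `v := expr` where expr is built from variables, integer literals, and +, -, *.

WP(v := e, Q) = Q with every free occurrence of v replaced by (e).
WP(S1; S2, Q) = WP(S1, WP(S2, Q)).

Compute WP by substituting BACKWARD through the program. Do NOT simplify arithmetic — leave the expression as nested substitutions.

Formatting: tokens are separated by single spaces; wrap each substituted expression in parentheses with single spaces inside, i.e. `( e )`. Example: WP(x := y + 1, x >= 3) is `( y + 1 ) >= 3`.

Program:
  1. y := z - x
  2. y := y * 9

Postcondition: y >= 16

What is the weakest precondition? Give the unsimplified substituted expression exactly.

Answer: ( ( z - x ) * 9 ) >= 16

Derivation:
post: y >= 16
stmt 2: y := y * 9  -- replace 1 occurrence(s) of y with (y * 9)
  => ( y * 9 ) >= 16
stmt 1: y := z - x  -- replace 1 occurrence(s) of y with (z - x)
  => ( ( z - x ) * 9 ) >= 16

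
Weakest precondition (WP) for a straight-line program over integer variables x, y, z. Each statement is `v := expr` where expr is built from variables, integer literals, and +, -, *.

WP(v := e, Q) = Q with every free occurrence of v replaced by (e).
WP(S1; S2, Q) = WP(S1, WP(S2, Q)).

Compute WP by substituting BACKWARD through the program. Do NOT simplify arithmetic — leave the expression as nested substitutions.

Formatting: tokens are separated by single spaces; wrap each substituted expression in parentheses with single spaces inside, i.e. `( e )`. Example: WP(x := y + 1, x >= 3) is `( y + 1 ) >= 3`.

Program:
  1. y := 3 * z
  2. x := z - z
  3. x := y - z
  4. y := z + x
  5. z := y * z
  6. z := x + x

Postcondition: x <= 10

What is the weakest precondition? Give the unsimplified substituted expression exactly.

post: x <= 10
stmt 6: z := x + x  -- replace 0 occurrence(s) of z with (x + x)
  => x <= 10
stmt 5: z := y * z  -- replace 0 occurrence(s) of z with (y * z)
  => x <= 10
stmt 4: y := z + x  -- replace 0 occurrence(s) of y with (z + x)
  => x <= 10
stmt 3: x := y - z  -- replace 1 occurrence(s) of x with (y - z)
  => ( y - z ) <= 10
stmt 2: x := z - z  -- replace 0 occurrence(s) of x with (z - z)
  => ( y - z ) <= 10
stmt 1: y := 3 * z  -- replace 1 occurrence(s) of y with (3 * z)
  => ( ( 3 * z ) - z ) <= 10

Answer: ( ( 3 * z ) - z ) <= 10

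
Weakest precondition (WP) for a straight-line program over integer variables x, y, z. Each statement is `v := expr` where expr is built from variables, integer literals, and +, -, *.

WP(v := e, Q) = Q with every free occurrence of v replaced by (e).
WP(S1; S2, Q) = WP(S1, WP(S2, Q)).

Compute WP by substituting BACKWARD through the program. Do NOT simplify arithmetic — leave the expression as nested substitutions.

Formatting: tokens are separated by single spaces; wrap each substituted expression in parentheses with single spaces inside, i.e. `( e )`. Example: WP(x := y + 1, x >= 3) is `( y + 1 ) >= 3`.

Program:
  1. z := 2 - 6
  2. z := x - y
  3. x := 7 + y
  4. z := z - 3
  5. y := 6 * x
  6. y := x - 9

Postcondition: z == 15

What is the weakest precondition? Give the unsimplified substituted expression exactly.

Answer: ( ( x - y ) - 3 ) == 15

Derivation:
post: z == 15
stmt 6: y := x - 9  -- replace 0 occurrence(s) of y with (x - 9)
  => z == 15
stmt 5: y := 6 * x  -- replace 0 occurrence(s) of y with (6 * x)
  => z == 15
stmt 4: z := z - 3  -- replace 1 occurrence(s) of z with (z - 3)
  => ( z - 3 ) == 15
stmt 3: x := 7 + y  -- replace 0 occurrence(s) of x with (7 + y)
  => ( z - 3 ) == 15
stmt 2: z := x - y  -- replace 1 occurrence(s) of z with (x - y)
  => ( ( x - y ) - 3 ) == 15
stmt 1: z := 2 - 6  -- replace 0 occurrence(s) of z with (2 - 6)
  => ( ( x - y ) - 3 ) == 15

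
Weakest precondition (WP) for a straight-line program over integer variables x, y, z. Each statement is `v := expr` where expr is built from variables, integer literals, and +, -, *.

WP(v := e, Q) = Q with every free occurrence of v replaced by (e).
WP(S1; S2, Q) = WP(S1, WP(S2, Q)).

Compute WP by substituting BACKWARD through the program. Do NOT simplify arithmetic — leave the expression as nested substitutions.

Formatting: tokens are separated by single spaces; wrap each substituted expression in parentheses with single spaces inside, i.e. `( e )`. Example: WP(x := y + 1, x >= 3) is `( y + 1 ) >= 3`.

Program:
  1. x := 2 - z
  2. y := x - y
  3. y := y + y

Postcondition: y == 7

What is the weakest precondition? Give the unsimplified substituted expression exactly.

post: y == 7
stmt 3: y := y + y  -- replace 1 occurrence(s) of y with (y + y)
  => ( y + y ) == 7
stmt 2: y := x - y  -- replace 2 occurrence(s) of y with (x - y)
  => ( ( x - y ) + ( x - y ) ) == 7
stmt 1: x := 2 - z  -- replace 2 occurrence(s) of x with (2 - z)
  => ( ( ( 2 - z ) - y ) + ( ( 2 - z ) - y ) ) == 7

Answer: ( ( ( 2 - z ) - y ) + ( ( 2 - z ) - y ) ) == 7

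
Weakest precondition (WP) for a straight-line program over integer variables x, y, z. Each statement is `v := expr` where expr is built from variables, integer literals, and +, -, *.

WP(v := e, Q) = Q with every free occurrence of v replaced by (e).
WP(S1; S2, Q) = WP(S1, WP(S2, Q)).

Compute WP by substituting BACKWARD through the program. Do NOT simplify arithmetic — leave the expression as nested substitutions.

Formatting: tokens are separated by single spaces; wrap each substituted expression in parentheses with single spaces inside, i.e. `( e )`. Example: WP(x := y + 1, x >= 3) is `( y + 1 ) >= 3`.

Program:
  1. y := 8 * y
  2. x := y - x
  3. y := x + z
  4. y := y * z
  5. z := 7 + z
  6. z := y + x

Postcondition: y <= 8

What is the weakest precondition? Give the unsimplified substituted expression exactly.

post: y <= 8
stmt 6: z := y + x  -- replace 0 occurrence(s) of z with (y + x)
  => y <= 8
stmt 5: z := 7 + z  -- replace 0 occurrence(s) of z with (7 + z)
  => y <= 8
stmt 4: y := y * z  -- replace 1 occurrence(s) of y with (y * z)
  => ( y * z ) <= 8
stmt 3: y := x + z  -- replace 1 occurrence(s) of y with (x + z)
  => ( ( x + z ) * z ) <= 8
stmt 2: x := y - x  -- replace 1 occurrence(s) of x with (y - x)
  => ( ( ( y - x ) + z ) * z ) <= 8
stmt 1: y := 8 * y  -- replace 1 occurrence(s) of y with (8 * y)
  => ( ( ( ( 8 * y ) - x ) + z ) * z ) <= 8

Answer: ( ( ( ( 8 * y ) - x ) + z ) * z ) <= 8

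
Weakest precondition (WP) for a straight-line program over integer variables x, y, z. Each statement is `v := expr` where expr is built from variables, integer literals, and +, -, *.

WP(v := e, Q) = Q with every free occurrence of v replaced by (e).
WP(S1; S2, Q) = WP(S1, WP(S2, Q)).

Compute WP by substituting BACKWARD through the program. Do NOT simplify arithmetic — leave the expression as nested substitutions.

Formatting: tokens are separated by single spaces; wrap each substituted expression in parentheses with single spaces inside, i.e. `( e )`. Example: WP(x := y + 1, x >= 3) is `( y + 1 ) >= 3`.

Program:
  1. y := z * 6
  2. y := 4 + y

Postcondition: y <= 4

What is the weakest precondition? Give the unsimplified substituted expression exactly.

post: y <= 4
stmt 2: y := 4 + y  -- replace 1 occurrence(s) of y with (4 + y)
  => ( 4 + y ) <= 4
stmt 1: y := z * 6  -- replace 1 occurrence(s) of y with (z * 6)
  => ( 4 + ( z * 6 ) ) <= 4

Answer: ( 4 + ( z * 6 ) ) <= 4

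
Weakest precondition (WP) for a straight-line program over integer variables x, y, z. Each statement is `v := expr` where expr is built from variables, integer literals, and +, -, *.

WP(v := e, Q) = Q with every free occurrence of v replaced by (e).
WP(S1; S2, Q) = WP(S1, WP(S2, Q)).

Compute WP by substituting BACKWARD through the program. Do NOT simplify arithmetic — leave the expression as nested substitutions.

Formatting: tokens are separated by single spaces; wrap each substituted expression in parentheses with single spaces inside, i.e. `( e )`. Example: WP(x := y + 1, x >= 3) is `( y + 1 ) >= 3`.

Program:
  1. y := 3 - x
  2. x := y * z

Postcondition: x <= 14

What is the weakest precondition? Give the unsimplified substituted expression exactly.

Answer: ( ( 3 - x ) * z ) <= 14

Derivation:
post: x <= 14
stmt 2: x := y * z  -- replace 1 occurrence(s) of x with (y * z)
  => ( y * z ) <= 14
stmt 1: y := 3 - x  -- replace 1 occurrence(s) of y with (3 - x)
  => ( ( 3 - x ) * z ) <= 14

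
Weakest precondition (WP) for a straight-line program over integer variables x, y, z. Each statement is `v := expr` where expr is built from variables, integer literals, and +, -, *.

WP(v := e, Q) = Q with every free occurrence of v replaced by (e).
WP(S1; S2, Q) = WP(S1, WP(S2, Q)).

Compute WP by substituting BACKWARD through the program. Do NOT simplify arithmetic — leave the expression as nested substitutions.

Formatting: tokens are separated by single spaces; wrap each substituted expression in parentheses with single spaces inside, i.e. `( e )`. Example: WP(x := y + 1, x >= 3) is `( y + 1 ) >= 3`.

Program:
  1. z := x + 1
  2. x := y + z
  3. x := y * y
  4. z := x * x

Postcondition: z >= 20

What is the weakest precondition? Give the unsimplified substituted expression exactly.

Answer: ( ( y * y ) * ( y * y ) ) >= 20

Derivation:
post: z >= 20
stmt 4: z := x * x  -- replace 1 occurrence(s) of z with (x * x)
  => ( x * x ) >= 20
stmt 3: x := y * y  -- replace 2 occurrence(s) of x with (y * y)
  => ( ( y * y ) * ( y * y ) ) >= 20
stmt 2: x := y + z  -- replace 0 occurrence(s) of x with (y + z)
  => ( ( y * y ) * ( y * y ) ) >= 20
stmt 1: z := x + 1  -- replace 0 occurrence(s) of z with (x + 1)
  => ( ( y * y ) * ( y * y ) ) >= 20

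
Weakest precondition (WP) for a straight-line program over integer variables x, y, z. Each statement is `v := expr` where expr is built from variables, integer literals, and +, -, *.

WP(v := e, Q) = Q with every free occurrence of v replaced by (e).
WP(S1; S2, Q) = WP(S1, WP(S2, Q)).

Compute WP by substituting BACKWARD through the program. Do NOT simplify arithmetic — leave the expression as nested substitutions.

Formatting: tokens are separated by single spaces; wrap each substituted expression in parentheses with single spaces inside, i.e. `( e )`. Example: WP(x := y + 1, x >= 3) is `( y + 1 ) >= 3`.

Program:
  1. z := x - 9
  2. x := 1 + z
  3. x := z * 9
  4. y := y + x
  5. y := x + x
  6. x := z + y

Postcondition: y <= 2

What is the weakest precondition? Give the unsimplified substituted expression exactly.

post: y <= 2
stmt 6: x := z + y  -- replace 0 occurrence(s) of x with (z + y)
  => y <= 2
stmt 5: y := x + x  -- replace 1 occurrence(s) of y with (x + x)
  => ( x + x ) <= 2
stmt 4: y := y + x  -- replace 0 occurrence(s) of y with (y + x)
  => ( x + x ) <= 2
stmt 3: x := z * 9  -- replace 2 occurrence(s) of x with (z * 9)
  => ( ( z * 9 ) + ( z * 9 ) ) <= 2
stmt 2: x := 1 + z  -- replace 0 occurrence(s) of x with (1 + z)
  => ( ( z * 9 ) + ( z * 9 ) ) <= 2
stmt 1: z := x - 9  -- replace 2 occurrence(s) of z with (x - 9)
  => ( ( ( x - 9 ) * 9 ) + ( ( x - 9 ) * 9 ) ) <= 2

Answer: ( ( ( x - 9 ) * 9 ) + ( ( x - 9 ) * 9 ) ) <= 2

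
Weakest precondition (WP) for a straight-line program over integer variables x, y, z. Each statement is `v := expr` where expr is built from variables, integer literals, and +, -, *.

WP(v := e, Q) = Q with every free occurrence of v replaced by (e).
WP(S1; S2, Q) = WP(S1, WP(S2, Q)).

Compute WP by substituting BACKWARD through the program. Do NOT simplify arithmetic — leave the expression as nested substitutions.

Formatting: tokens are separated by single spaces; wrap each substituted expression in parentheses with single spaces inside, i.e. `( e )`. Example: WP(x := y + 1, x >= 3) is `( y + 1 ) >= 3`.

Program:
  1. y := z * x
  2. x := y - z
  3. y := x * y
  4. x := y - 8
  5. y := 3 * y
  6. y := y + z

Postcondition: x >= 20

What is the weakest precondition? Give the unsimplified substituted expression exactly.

post: x >= 20
stmt 6: y := y + z  -- replace 0 occurrence(s) of y with (y + z)
  => x >= 20
stmt 5: y := 3 * y  -- replace 0 occurrence(s) of y with (3 * y)
  => x >= 20
stmt 4: x := y - 8  -- replace 1 occurrence(s) of x with (y - 8)
  => ( y - 8 ) >= 20
stmt 3: y := x * y  -- replace 1 occurrence(s) of y with (x * y)
  => ( ( x * y ) - 8 ) >= 20
stmt 2: x := y - z  -- replace 1 occurrence(s) of x with (y - z)
  => ( ( ( y - z ) * y ) - 8 ) >= 20
stmt 1: y := z * x  -- replace 2 occurrence(s) of y with (z * x)
  => ( ( ( ( z * x ) - z ) * ( z * x ) ) - 8 ) >= 20

Answer: ( ( ( ( z * x ) - z ) * ( z * x ) ) - 8 ) >= 20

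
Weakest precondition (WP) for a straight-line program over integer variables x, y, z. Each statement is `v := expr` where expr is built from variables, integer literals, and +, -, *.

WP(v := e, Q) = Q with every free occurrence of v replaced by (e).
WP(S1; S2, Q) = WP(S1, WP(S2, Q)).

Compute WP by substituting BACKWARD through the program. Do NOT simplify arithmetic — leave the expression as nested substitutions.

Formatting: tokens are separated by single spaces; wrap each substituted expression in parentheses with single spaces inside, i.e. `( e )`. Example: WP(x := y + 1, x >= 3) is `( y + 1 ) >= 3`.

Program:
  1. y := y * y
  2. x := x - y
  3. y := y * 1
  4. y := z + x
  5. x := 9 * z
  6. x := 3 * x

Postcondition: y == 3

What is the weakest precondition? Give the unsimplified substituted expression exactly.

post: y == 3
stmt 6: x := 3 * x  -- replace 0 occurrence(s) of x with (3 * x)
  => y == 3
stmt 5: x := 9 * z  -- replace 0 occurrence(s) of x with (9 * z)
  => y == 3
stmt 4: y := z + x  -- replace 1 occurrence(s) of y with (z + x)
  => ( z + x ) == 3
stmt 3: y := y * 1  -- replace 0 occurrence(s) of y with (y * 1)
  => ( z + x ) == 3
stmt 2: x := x - y  -- replace 1 occurrence(s) of x with (x - y)
  => ( z + ( x - y ) ) == 3
stmt 1: y := y * y  -- replace 1 occurrence(s) of y with (y * y)
  => ( z + ( x - ( y * y ) ) ) == 3

Answer: ( z + ( x - ( y * y ) ) ) == 3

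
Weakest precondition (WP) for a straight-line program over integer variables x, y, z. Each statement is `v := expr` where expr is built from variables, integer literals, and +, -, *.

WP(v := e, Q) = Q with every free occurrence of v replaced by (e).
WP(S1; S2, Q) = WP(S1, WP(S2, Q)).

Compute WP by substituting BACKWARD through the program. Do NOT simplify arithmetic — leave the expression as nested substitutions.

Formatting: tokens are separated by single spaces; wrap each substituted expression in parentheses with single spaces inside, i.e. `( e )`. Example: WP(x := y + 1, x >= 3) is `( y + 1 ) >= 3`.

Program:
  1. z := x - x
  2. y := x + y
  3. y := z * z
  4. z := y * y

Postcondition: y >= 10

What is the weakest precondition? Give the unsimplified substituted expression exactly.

Answer: ( ( x - x ) * ( x - x ) ) >= 10

Derivation:
post: y >= 10
stmt 4: z := y * y  -- replace 0 occurrence(s) of z with (y * y)
  => y >= 10
stmt 3: y := z * z  -- replace 1 occurrence(s) of y with (z * z)
  => ( z * z ) >= 10
stmt 2: y := x + y  -- replace 0 occurrence(s) of y with (x + y)
  => ( z * z ) >= 10
stmt 1: z := x - x  -- replace 2 occurrence(s) of z with (x - x)
  => ( ( x - x ) * ( x - x ) ) >= 10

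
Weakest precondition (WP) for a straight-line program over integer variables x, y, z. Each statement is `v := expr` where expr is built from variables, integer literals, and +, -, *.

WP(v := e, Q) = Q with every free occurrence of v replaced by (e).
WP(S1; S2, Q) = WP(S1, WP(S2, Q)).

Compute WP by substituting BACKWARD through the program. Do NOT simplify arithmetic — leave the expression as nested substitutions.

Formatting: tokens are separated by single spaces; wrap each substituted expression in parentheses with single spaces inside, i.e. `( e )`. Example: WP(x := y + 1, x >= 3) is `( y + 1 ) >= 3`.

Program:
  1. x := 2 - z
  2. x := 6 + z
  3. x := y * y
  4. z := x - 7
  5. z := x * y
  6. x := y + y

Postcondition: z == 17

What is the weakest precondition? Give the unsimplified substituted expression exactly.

post: z == 17
stmt 6: x := y + y  -- replace 0 occurrence(s) of x with (y + y)
  => z == 17
stmt 5: z := x * y  -- replace 1 occurrence(s) of z with (x * y)
  => ( x * y ) == 17
stmt 4: z := x - 7  -- replace 0 occurrence(s) of z with (x - 7)
  => ( x * y ) == 17
stmt 3: x := y * y  -- replace 1 occurrence(s) of x with (y * y)
  => ( ( y * y ) * y ) == 17
stmt 2: x := 6 + z  -- replace 0 occurrence(s) of x with (6 + z)
  => ( ( y * y ) * y ) == 17
stmt 1: x := 2 - z  -- replace 0 occurrence(s) of x with (2 - z)
  => ( ( y * y ) * y ) == 17

Answer: ( ( y * y ) * y ) == 17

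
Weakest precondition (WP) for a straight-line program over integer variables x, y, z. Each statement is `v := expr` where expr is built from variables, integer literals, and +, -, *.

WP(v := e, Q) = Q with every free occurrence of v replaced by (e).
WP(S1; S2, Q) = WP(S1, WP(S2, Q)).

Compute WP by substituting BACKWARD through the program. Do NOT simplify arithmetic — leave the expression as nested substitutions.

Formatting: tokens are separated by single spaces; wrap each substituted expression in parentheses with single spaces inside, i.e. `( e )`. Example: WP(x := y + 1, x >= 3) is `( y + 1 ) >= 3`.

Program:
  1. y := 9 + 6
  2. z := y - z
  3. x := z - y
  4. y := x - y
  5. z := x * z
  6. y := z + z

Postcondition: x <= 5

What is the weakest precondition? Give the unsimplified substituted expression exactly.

Answer: ( ( ( 9 + 6 ) - z ) - ( 9 + 6 ) ) <= 5

Derivation:
post: x <= 5
stmt 6: y := z + z  -- replace 0 occurrence(s) of y with (z + z)
  => x <= 5
stmt 5: z := x * z  -- replace 0 occurrence(s) of z with (x * z)
  => x <= 5
stmt 4: y := x - y  -- replace 0 occurrence(s) of y with (x - y)
  => x <= 5
stmt 3: x := z - y  -- replace 1 occurrence(s) of x with (z - y)
  => ( z - y ) <= 5
stmt 2: z := y - z  -- replace 1 occurrence(s) of z with (y - z)
  => ( ( y - z ) - y ) <= 5
stmt 1: y := 9 + 6  -- replace 2 occurrence(s) of y with (9 + 6)
  => ( ( ( 9 + 6 ) - z ) - ( 9 + 6 ) ) <= 5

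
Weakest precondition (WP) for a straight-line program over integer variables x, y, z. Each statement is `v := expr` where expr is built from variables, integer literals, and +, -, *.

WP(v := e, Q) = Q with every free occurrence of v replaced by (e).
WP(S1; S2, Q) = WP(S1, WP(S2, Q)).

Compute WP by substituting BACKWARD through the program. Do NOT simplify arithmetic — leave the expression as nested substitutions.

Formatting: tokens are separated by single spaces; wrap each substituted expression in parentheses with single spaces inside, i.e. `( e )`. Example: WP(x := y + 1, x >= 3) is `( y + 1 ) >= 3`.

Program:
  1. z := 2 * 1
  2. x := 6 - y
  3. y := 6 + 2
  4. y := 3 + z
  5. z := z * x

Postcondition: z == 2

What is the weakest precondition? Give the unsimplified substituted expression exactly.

post: z == 2
stmt 5: z := z * x  -- replace 1 occurrence(s) of z with (z * x)
  => ( z * x ) == 2
stmt 4: y := 3 + z  -- replace 0 occurrence(s) of y with (3 + z)
  => ( z * x ) == 2
stmt 3: y := 6 + 2  -- replace 0 occurrence(s) of y with (6 + 2)
  => ( z * x ) == 2
stmt 2: x := 6 - y  -- replace 1 occurrence(s) of x with (6 - y)
  => ( z * ( 6 - y ) ) == 2
stmt 1: z := 2 * 1  -- replace 1 occurrence(s) of z with (2 * 1)
  => ( ( 2 * 1 ) * ( 6 - y ) ) == 2

Answer: ( ( 2 * 1 ) * ( 6 - y ) ) == 2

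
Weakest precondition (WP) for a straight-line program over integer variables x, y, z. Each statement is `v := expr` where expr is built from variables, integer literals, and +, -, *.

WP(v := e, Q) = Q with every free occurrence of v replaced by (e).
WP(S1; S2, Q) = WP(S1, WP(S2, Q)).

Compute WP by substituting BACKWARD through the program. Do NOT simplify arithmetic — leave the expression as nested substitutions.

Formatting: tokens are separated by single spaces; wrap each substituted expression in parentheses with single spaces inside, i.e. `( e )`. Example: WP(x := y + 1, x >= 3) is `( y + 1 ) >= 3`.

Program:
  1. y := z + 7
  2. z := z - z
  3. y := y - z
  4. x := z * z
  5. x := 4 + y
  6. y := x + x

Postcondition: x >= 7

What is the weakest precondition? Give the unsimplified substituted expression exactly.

Answer: ( 4 + ( ( z + 7 ) - ( z - z ) ) ) >= 7

Derivation:
post: x >= 7
stmt 6: y := x + x  -- replace 0 occurrence(s) of y with (x + x)
  => x >= 7
stmt 5: x := 4 + y  -- replace 1 occurrence(s) of x with (4 + y)
  => ( 4 + y ) >= 7
stmt 4: x := z * z  -- replace 0 occurrence(s) of x with (z * z)
  => ( 4 + y ) >= 7
stmt 3: y := y - z  -- replace 1 occurrence(s) of y with (y - z)
  => ( 4 + ( y - z ) ) >= 7
stmt 2: z := z - z  -- replace 1 occurrence(s) of z with (z - z)
  => ( 4 + ( y - ( z - z ) ) ) >= 7
stmt 1: y := z + 7  -- replace 1 occurrence(s) of y with (z + 7)
  => ( 4 + ( ( z + 7 ) - ( z - z ) ) ) >= 7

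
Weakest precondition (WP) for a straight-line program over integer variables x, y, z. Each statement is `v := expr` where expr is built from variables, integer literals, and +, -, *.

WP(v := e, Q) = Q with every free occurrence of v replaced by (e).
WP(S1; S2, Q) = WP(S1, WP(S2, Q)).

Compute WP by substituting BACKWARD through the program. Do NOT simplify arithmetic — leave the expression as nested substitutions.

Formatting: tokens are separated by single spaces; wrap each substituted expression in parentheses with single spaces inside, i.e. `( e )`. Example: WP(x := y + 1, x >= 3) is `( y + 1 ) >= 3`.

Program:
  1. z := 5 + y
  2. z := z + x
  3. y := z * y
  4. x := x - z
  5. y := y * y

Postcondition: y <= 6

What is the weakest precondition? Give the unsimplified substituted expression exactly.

Answer: ( ( ( ( 5 + y ) + x ) * y ) * ( ( ( 5 + y ) + x ) * y ) ) <= 6

Derivation:
post: y <= 6
stmt 5: y := y * y  -- replace 1 occurrence(s) of y with (y * y)
  => ( y * y ) <= 6
stmt 4: x := x - z  -- replace 0 occurrence(s) of x with (x - z)
  => ( y * y ) <= 6
stmt 3: y := z * y  -- replace 2 occurrence(s) of y with (z * y)
  => ( ( z * y ) * ( z * y ) ) <= 6
stmt 2: z := z + x  -- replace 2 occurrence(s) of z with (z + x)
  => ( ( ( z + x ) * y ) * ( ( z + x ) * y ) ) <= 6
stmt 1: z := 5 + y  -- replace 2 occurrence(s) of z with (5 + y)
  => ( ( ( ( 5 + y ) + x ) * y ) * ( ( ( 5 + y ) + x ) * y ) ) <= 6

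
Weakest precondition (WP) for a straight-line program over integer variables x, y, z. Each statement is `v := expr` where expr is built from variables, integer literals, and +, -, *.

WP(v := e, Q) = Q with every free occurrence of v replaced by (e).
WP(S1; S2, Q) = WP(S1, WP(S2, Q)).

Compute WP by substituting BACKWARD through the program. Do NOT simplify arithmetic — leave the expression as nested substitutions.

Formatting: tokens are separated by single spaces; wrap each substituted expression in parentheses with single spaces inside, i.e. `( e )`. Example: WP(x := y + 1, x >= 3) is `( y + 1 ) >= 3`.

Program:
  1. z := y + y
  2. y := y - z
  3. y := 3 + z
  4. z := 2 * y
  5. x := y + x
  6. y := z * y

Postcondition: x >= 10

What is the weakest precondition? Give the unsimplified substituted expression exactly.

Answer: ( ( 3 + ( y + y ) ) + x ) >= 10

Derivation:
post: x >= 10
stmt 6: y := z * y  -- replace 0 occurrence(s) of y with (z * y)
  => x >= 10
stmt 5: x := y + x  -- replace 1 occurrence(s) of x with (y + x)
  => ( y + x ) >= 10
stmt 4: z := 2 * y  -- replace 0 occurrence(s) of z with (2 * y)
  => ( y + x ) >= 10
stmt 3: y := 3 + z  -- replace 1 occurrence(s) of y with (3 + z)
  => ( ( 3 + z ) + x ) >= 10
stmt 2: y := y - z  -- replace 0 occurrence(s) of y with (y - z)
  => ( ( 3 + z ) + x ) >= 10
stmt 1: z := y + y  -- replace 1 occurrence(s) of z with (y + y)
  => ( ( 3 + ( y + y ) ) + x ) >= 10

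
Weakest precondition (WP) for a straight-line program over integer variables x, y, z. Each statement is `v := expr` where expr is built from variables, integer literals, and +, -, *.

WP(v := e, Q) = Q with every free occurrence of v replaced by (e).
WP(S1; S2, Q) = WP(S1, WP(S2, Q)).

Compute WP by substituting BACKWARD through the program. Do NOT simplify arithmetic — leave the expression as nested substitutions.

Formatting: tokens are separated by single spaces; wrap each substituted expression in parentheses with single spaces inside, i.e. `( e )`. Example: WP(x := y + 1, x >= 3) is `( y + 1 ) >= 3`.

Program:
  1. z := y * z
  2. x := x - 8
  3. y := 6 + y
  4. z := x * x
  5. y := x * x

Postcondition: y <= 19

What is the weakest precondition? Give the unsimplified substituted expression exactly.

Answer: ( ( x - 8 ) * ( x - 8 ) ) <= 19

Derivation:
post: y <= 19
stmt 5: y := x * x  -- replace 1 occurrence(s) of y with (x * x)
  => ( x * x ) <= 19
stmt 4: z := x * x  -- replace 0 occurrence(s) of z with (x * x)
  => ( x * x ) <= 19
stmt 3: y := 6 + y  -- replace 0 occurrence(s) of y with (6 + y)
  => ( x * x ) <= 19
stmt 2: x := x - 8  -- replace 2 occurrence(s) of x with (x - 8)
  => ( ( x - 8 ) * ( x - 8 ) ) <= 19
stmt 1: z := y * z  -- replace 0 occurrence(s) of z with (y * z)
  => ( ( x - 8 ) * ( x - 8 ) ) <= 19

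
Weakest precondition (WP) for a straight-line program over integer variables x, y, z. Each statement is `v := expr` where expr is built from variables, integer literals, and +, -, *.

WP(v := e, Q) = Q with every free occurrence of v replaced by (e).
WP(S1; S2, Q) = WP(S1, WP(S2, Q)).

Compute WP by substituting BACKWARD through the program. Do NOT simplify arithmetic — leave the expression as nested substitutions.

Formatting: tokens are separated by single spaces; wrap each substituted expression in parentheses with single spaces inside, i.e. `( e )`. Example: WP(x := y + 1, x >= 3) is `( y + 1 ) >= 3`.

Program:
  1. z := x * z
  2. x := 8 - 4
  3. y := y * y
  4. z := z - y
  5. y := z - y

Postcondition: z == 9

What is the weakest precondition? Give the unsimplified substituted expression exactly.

Answer: ( ( x * z ) - ( y * y ) ) == 9

Derivation:
post: z == 9
stmt 5: y := z - y  -- replace 0 occurrence(s) of y with (z - y)
  => z == 9
stmt 4: z := z - y  -- replace 1 occurrence(s) of z with (z - y)
  => ( z - y ) == 9
stmt 3: y := y * y  -- replace 1 occurrence(s) of y with (y * y)
  => ( z - ( y * y ) ) == 9
stmt 2: x := 8 - 4  -- replace 0 occurrence(s) of x with (8 - 4)
  => ( z - ( y * y ) ) == 9
stmt 1: z := x * z  -- replace 1 occurrence(s) of z with (x * z)
  => ( ( x * z ) - ( y * y ) ) == 9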